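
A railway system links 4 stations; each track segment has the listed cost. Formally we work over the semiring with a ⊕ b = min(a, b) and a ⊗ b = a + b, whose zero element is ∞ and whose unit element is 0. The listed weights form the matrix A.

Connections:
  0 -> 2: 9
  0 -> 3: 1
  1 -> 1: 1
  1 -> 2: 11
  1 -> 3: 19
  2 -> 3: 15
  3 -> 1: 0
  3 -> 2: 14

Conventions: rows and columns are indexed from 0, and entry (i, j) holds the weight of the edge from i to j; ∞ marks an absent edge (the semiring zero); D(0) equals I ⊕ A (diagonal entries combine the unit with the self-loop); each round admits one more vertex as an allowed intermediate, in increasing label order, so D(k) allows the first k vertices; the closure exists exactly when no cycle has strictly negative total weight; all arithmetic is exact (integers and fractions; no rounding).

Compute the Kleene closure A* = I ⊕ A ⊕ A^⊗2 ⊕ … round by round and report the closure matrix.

D(0):
  [0, ∞, 9, 1]
  [∞, 0, 11, 19]
  [∞, ∞, 0, 15]
  [∞, 0, 14, 0]
D(1):
  [0, ∞, 9, 1]
  [∞, 0, 11, 19]
  [∞, ∞, 0, 15]
  [∞, 0, 14, 0]
D(2):
  [0, ∞, 9, 1]
  [∞, 0, 11, 19]
  [∞, ∞, 0, 15]
  [∞, 0, 11, 0]
D(3):
  [0, ∞, 9, 1]
  [∞, 0, 11, 19]
  [∞, ∞, 0, 15]
  [∞, 0, 11, 0]
D(4):
  [0, 1, 9, 1]
  [∞, 0, 11, 19]
  [∞, 15, 0, 15]
  [∞, 0, 11, 0]
Answer: A* = [[0, 1, 9, 1], [∞, 0, 11, 19], [∞, 15, 0, 15], [∞, 0, 11, 0]]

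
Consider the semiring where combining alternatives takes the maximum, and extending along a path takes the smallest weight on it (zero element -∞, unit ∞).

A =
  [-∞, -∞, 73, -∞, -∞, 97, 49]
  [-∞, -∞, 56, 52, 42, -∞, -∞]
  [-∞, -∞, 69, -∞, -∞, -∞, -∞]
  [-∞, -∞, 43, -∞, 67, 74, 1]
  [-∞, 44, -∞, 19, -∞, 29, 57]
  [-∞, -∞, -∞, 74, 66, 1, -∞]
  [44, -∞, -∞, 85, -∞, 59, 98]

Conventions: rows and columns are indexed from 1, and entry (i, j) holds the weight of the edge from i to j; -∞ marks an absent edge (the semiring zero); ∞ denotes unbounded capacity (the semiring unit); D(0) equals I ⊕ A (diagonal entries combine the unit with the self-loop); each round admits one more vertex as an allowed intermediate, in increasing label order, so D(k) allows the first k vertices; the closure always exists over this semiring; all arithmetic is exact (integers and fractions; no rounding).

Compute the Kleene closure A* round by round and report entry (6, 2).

D(0):
  [∞, -∞, 73, -∞, -∞, 97, 49]
  [-∞, ∞, 56, 52, 42, -∞, -∞]
  [-∞, -∞, ∞, -∞, -∞, -∞, -∞]
  [-∞, -∞, 43, ∞, 67, 74, 1]
  [-∞, 44, -∞, 19, ∞, 29, 57]
  [-∞, -∞, -∞, 74, 66, ∞, -∞]
  [44, -∞, -∞, 85, -∞, 59, ∞]
D(1):
  [∞, -∞, 73, -∞, -∞, 97, 49]
  [-∞, ∞, 56, 52, 42, -∞, -∞]
  [-∞, -∞, ∞, -∞, -∞, -∞, -∞]
  [-∞, -∞, 43, ∞, 67, 74, 1]
  [-∞, 44, -∞, 19, ∞, 29, 57]
  [-∞, -∞, -∞, 74, 66, ∞, -∞]
  [44, -∞, 44, 85, -∞, 59, ∞]
D(2):
  [∞, -∞, 73, -∞, -∞, 97, 49]
  [-∞, ∞, 56, 52, 42, -∞, -∞]
  [-∞, -∞, ∞, -∞, -∞, -∞, -∞]
  [-∞, -∞, 43, ∞, 67, 74, 1]
  [-∞, 44, 44, 44, ∞, 29, 57]
  [-∞, -∞, -∞, 74, 66, ∞, -∞]
  [44, -∞, 44, 85, -∞, 59, ∞]
D(3):
  [∞, -∞, 73, -∞, -∞, 97, 49]
  [-∞, ∞, 56, 52, 42, -∞, -∞]
  [-∞, -∞, ∞, -∞, -∞, -∞, -∞]
  [-∞, -∞, 43, ∞, 67, 74, 1]
  [-∞, 44, 44, 44, ∞, 29, 57]
  [-∞, -∞, -∞, 74, 66, ∞, -∞]
  [44, -∞, 44, 85, -∞, 59, ∞]
D(4):
  [∞, -∞, 73, -∞, -∞, 97, 49]
  [-∞, ∞, 56, 52, 52, 52, 1]
  [-∞, -∞, ∞, -∞, -∞, -∞, -∞]
  [-∞, -∞, 43, ∞, 67, 74, 1]
  [-∞, 44, 44, 44, ∞, 44, 57]
  [-∞, -∞, 43, 74, 67, ∞, 1]
  [44, -∞, 44, 85, 67, 74, ∞]
D(5):
  [∞, -∞, 73, -∞, -∞, 97, 49]
  [-∞, ∞, 56, 52, 52, 52, 52]
  [-∞, -∞, ∞, -∞, -∞, -∞, -∞]
  [-∞, 44, 44, ∞, 67, 74, 57]
  [-∞, 44, 44, 44, ∞, 44, 57]
  [-∞, 44, 44, 74, 67, ∞, 57]
  [44, 44, 44, 85, 67, 74, ∞]
D(6):
  [∞, 44, 73, 74, 67, 97, 57]
  [-∞, ∞, 56, 52, 52, 52, 52]
  [-∞, -∞, ∞, -∞, -∞, -∞, -∞]
  [-∞, 44, 44, ∞, 67, 74, 57]
  [-∞, 44, 44, 44, ∞, 44, 57]
  [-∞, 44, 44, 74, 67, ∞, 57]
  [44, 44, 44, 85, 67, 74, ∞]
D(7):
  [∞, 44, 73, 74, 67, 97, 57]
  [44, ∞, 56, 52, 52, 52, 52]
  [-∞, -∞, ∞, -∞, -∞, -∞, -∞]
  [44, 44, 44, ∞, 67, 74, 57]
  [44, 44, 44, 57, ∞, 57, 57]
  [44, 44, 44, 74, 67, ∞, 57]
  [44, 44, 44, 85, 67, 74, ∞]
Answer: A*[6][2] = 44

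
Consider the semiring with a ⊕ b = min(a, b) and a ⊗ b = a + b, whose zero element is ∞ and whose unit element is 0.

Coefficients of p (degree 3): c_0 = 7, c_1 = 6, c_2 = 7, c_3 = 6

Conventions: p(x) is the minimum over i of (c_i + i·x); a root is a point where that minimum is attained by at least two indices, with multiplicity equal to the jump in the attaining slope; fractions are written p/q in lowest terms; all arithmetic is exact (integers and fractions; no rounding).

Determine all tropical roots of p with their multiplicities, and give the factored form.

hull edge (i=0, c=7) to (i=1, c=6): slope -1, span 1
hull edge (i=1, c=6) to (i=3, c=6): slope 0, span 2
Factored form: p(x) = 6 ⊗ (x ⊕ 0) ⊗ (x ⊕ 0) ⊗ (x ⊕ 1)
Answer: roots = 0 (mult 2), 1 (mult 1)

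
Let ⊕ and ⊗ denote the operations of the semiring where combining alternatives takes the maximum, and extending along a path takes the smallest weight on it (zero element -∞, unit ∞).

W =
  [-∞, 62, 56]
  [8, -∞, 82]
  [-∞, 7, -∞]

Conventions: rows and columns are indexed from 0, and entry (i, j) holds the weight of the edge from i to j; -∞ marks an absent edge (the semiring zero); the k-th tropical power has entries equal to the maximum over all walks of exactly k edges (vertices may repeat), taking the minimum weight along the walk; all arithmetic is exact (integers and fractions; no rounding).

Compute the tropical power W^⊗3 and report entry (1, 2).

W^⊗2:
  [8, 7, 62]
  [-∞, 8, 8]
  [7, -∞, 7]
W^⊗3:
  [7, 8, 8]
  [8, 7, 8]
  [-∞, 7, 7]
Key observation: the optimum is the walk 1->0->1->2, with weight 8 min 62 min 82 = 8.
Optimal value attained by: walk 1->0->1->2.
Answer: (W^⊗3)[1][2] = 8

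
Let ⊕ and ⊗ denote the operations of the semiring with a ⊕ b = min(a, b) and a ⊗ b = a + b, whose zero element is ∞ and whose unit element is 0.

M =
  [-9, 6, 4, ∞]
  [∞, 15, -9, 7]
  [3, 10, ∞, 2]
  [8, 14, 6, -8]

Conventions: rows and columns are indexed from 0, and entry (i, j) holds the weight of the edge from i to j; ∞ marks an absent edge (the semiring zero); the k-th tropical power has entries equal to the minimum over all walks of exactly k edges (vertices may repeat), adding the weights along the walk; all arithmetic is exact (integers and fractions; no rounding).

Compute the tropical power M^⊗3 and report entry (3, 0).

M^⊗2:
  [-18, -3, -5, 6]
  [-6, 1, 6, -7]
  [-6, 9, 1, -6]
  [-1, 6, -2, -16]
M^⊗3:
  [-27, -12, -14, -3]
  [-15, 0, -8, -15]
  [-15, 0, -2, -14]
  [-10, -2, -10, -24]
Key observation: the optimum is the walk 3->0->0->0, with weight 8 + (-9) + (-9) = -10.
Optimal value attained by: walk 3->0->0->0.
Answer: (M^⊗3)[3][0] = -10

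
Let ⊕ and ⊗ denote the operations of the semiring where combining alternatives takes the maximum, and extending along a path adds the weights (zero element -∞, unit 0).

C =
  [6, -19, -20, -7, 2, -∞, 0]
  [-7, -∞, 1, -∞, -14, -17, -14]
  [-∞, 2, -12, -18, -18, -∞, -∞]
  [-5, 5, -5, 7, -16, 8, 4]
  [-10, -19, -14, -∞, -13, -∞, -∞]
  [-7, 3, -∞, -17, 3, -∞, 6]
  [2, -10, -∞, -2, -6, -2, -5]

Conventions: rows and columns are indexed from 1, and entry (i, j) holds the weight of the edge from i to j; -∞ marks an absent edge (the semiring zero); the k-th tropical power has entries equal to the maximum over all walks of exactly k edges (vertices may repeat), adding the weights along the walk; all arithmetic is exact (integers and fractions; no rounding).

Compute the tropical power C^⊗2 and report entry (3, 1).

C^⊗2:
  [12, -2, -12, 0, 8, 1, 6]
  [-1, 3, -11, -14, -5, -16, -7]
  [-5, -10, 3, -11, -12, -10, -12]
  [6, 12, 6, 14, 11, 15, 14]
  [-4, -12, -18, -17, -8, -36, -10]
  [8, -4, 4, 4, 0, 4, 1]
  [8, 3, -7, 5, 4, 6, 4]
Key observation: the optimum is the walk 3->2->1, with weight 2 + (-7) = -5.
Optimal value attained by: walk 3->2->1.
Answer: (C^⊗2)[3][1] = -5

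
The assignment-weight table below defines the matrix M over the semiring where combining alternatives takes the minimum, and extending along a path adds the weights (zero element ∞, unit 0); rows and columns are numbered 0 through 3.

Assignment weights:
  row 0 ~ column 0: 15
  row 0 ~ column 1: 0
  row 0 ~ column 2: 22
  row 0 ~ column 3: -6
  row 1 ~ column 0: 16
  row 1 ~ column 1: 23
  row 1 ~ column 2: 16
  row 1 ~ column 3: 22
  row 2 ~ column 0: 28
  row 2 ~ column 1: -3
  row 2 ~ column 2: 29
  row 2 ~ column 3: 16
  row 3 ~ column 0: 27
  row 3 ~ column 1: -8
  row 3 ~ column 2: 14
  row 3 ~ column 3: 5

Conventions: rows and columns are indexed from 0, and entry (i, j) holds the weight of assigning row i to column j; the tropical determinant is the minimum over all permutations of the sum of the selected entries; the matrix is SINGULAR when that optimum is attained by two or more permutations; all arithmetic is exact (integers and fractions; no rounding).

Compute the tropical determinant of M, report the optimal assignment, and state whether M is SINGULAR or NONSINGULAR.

σ = (0, 1, 2, 3): 15 + 23 + 29 + 5 = 72
σ = (0, 1, 3, 2): 15 + 23 + 16 + 14 = 68
σ = (0, 2, 1, 3): 15 + 16 + (-3) + 5 = 33
σ = (0, 2, 3, 1): 15 + 16 + 16 + (-8) = 39
σ = (0, 3, 1, 2): 15 + 22 + (-3) + 14 = 48
σ = (0, 3, 2, 1): 15 + 22 + 29 + (-8) = 58
σ = (1, 0, 2, 3): 0 + 16 + 29 + 5 = 50
σ = (1, 0, 3, 2): 0 + 16 + 16 + 14 = 46
σ = (1, 2, 0, 3): 0 + 16 + 28 + 5 = 49
σ = (1, 2, 3, 0): 0 + 16 + 16 + 27 = 59
σ = (1, 3, 0, 2): 0 + 22 + 28 + 14 = 64
σ = (1, 3, 2, 0): 0 + 22 + 29 + 27 = 78
σ = (2, 0, 1, 3): 22 + 16 + (-3) + 5 = 40
σ = (2, 0, 3, 1): 22 + 16 + 16 + (-8) = 46
σ = (2, 1, 0, 3): 22 + 23 + 28 + 5 = 78
σ = (2, 1, 3, 0): 22 + 23 + 16 + 27 = 88
σ = (2, 3, 0, 1): 22 + 22 + 28 + (-8) = 64
σ = (2, 3, 1, 0): 22 + 22 + (-3) + 27 = 68
σ = (3, 0, 1, 2): (-6) + 16 + (-3) + 14 = 21
σ = (3, 0, 2, 1): (-6) + 16 + 29 + (-8) = 31
σ = (3, 1, 0, 2): (-6) + 23 + 28 + 14 = 59
σ = (3, 1, 2, 0): (-6) + 23 + 29 + 27 = 73
σ = (3, 2, 0, 1): (-6) + 16 + 28 + (-8) = 30
σ = (3, 2, 1, 0): (-6) + 16 + (-3) + 27 = 34
Optimal value attained by: σ = (3, 0, 1, 2).
Answer: det⊕(M) = 21; verdict: NONSINGULAR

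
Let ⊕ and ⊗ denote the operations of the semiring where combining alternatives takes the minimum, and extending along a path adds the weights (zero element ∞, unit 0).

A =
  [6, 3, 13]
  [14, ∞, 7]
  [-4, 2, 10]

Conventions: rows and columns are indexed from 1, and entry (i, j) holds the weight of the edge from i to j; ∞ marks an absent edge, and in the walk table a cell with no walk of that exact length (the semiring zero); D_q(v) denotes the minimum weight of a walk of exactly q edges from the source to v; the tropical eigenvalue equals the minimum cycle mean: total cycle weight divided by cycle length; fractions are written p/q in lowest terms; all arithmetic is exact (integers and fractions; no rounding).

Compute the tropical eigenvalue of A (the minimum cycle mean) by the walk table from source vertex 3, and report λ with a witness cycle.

q=0: [∞, ∞, 0]
q=1: [-4, 2, 10]
q=2: [2, -1, 9]
q=3: [5, 5, 6]
Optimal cycle mean attained by: cycle 1->2->3->1, total 3 + 7 + (-4), length 3.
Answer: λ = 2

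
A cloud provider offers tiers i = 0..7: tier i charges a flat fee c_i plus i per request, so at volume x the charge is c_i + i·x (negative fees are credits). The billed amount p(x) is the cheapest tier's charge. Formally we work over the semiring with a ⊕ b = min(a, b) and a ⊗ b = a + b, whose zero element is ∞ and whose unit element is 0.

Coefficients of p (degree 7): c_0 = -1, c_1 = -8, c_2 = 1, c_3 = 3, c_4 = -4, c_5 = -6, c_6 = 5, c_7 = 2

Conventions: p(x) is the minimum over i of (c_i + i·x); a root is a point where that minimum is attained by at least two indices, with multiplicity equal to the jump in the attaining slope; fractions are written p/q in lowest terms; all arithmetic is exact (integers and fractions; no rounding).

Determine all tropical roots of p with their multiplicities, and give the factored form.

hull edge (i=0, c=-1) to (i=1, c=-8): slope -7, span 1
hull edge (i=1, c=-8) to (i=5, c=-6): slope 1/2, span 4
hull edge (i=5, c=-6) to (i=7, c=2): slope 4, span 2
Factored form: p(x) = 2 ⊗ (x ⊕ (-4)) ⊗ (x ⊕ (-4)) ⊗ (x ⊕ (-1/2)) ⊗ (x ⊕ (-1/2)) ⊗ (x ⊕ (-1/2)) ⊗ (x ⊕ (-1/2)) ⊗ (x ⊕ 7)
Answer: roots = -4 (mult 2), -1/2 (mult 4), 7 (mult 1)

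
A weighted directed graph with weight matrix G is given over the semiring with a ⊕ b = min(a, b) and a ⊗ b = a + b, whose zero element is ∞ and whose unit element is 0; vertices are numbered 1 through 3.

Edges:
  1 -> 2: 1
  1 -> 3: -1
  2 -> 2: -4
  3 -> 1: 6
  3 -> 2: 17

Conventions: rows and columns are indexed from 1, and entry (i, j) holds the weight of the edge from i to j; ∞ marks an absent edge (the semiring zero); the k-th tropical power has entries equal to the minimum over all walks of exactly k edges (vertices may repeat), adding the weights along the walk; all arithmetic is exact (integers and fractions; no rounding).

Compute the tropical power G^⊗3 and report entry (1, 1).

G^⊗2:
  [5, -3, ∞]
  [∞, -8, ∞]
  [∞, 7, 5]
G^⊗3:
  [∞, -7, 4]
  [∞, -12, ∞]
  [11, 3, ∞]
Key observation: no walk of exactly 3 edges connects these vertices, so the entry is the semiring zero.
Answer: (G^⊗3)[1][1] = ∞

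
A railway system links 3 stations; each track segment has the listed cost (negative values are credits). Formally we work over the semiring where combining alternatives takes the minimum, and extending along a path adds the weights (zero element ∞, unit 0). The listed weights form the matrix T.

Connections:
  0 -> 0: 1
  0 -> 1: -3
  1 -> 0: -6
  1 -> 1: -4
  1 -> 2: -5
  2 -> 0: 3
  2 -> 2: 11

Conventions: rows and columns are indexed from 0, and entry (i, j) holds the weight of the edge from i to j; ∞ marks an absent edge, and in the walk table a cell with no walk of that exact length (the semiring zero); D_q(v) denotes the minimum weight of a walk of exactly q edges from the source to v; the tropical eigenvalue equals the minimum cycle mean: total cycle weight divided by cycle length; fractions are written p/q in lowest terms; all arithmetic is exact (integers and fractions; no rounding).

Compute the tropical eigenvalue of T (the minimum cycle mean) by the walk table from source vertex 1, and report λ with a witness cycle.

q=0: [∞, 0, ∞]
q=1: [-6, -4, -5]
q=2: [-10, -9, -9]
q=3: [-15, -13, -14]
Optimal cycle mean attained by: cycle 0->1->0, total (-3) + (-6), length 2.
Answer: λ = -9/2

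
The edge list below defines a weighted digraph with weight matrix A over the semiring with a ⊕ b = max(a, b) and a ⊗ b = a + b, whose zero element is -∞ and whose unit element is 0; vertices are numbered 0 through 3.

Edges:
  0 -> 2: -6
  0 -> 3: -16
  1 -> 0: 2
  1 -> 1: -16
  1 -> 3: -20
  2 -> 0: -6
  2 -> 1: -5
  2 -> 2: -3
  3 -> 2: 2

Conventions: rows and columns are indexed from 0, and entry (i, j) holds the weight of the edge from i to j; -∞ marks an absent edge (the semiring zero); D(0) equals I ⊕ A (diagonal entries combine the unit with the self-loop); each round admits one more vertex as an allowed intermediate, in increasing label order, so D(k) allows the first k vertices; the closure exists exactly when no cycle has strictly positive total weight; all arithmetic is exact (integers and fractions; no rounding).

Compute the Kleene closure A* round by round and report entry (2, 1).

D(0):
  [0, -∞, -6, -16]
  [2, 0, -∞, -20]
  [-6, -5, 0, -∞]
  [-∞, -∞, 2, 0]
D(1):
  [0, -∞, -6, -16]
  [2, 0, -4, -14]
  [-6, -5, 0, -22]
  [-∞, -∞, 2, 0]
D(2):
  [0, -∞, -6, -16]
  [2, 0, -4, -14]
  [-3, -5, 0, -19]
  [-∞, -∞, 2, 0]
D(3):
  [0, -11, -6, -16]
  [2, 0, -4, -14]
  [-3, -5, 0, -19]
  [-1, -3, 2, 0]
D(4):
  [0, -11, -6, -16]
  [2, 0, -4, -14]
  [-3, -5, 0, -19]
  [-1, -3, 2, 0]
Answer: A*[2][1] = -5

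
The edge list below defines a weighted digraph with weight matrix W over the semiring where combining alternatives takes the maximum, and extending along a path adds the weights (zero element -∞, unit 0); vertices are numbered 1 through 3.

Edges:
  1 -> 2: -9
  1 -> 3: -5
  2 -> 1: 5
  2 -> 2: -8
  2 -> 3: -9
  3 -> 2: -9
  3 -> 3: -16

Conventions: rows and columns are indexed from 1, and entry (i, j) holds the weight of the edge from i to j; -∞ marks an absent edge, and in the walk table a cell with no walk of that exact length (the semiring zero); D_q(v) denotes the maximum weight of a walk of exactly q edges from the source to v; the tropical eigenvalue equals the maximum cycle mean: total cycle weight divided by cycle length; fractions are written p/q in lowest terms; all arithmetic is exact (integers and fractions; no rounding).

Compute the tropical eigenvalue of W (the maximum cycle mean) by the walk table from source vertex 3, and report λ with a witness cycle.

q=0: [-∞, -∞, 0]
q=1: [-∞, -9, -16]
q=2: [-4, -17, -18]
q=3: [-12, -13, -9]
Optimal cycle mean attained by: cycle 1->2->1, total (-9) + 5, length 2.
Answer: λ = -2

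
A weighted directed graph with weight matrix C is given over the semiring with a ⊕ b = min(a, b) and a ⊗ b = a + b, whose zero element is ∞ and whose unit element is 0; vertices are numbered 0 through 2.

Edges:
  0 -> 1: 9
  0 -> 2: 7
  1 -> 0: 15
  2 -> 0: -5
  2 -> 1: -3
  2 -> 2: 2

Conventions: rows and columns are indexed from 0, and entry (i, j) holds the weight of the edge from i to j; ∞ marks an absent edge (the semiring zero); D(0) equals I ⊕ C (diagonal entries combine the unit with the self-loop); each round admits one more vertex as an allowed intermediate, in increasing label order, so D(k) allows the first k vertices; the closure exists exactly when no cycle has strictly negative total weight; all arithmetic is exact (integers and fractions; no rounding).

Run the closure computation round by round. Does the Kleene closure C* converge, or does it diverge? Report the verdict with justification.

D(0):
  [0, 9, 7]
  [15, 0, ∞]
  [-5, -3, 0]
D(1):
  [0, 9, 7]
  [15, 0, 22]
  [-5, -3, 0]
D(2):
  [0, 9, 7]
  [15, 0, 22]
  [-5, -3, 0]
D(3):
  [0, 4, 7]
  [15, 0, 22]
  [-5, -3, 0]
Key observation: every diagonal entry stays at the unit through all rounds, so no improving cycle exists.
Answer: CONVERGES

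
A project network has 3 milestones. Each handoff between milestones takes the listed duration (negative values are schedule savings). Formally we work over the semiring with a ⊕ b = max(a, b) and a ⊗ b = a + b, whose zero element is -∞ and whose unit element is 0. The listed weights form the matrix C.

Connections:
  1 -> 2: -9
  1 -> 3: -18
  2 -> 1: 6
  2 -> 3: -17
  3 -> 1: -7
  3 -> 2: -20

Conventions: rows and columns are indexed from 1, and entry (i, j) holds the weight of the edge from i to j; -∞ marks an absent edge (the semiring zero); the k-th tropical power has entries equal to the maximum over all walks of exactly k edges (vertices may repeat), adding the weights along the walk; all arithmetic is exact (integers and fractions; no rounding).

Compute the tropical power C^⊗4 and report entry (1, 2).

C^⊗2:
  [-3, -38, -26]
  [-24, -3, -12]
  [-14, -16, -25]
C^⊗3:
  [-32, -12, -21]
  [3, -32, -20]
  [-10, -23, -32]
C^⊗4:
  [-6, -41, -29]
  [-26, -6, -15]
  [-17, -19, -28]
Key observation: the optimum is the walk 1->2->1->3->2, with weight (-9) + 6 + (-18) + (-20) = -41.
Optimal value attained by: walk 1->2->1->3->2.
Answer: (C^⊗4)[1][2] = -41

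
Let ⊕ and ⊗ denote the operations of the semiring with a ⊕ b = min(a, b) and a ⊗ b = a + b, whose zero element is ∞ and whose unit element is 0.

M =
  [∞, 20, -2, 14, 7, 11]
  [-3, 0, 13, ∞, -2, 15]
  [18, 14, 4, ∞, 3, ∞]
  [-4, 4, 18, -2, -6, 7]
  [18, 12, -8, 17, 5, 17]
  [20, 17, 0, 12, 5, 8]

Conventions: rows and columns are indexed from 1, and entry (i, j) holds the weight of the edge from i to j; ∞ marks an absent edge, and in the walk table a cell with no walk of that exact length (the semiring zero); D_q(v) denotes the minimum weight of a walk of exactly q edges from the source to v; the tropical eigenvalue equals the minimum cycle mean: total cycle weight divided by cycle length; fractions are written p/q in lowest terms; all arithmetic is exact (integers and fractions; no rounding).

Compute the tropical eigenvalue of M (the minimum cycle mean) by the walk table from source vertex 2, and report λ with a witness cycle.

q=0: [∞, 0, ∞, ∞, ∞, ∞]
q=1: [-3, 0, 13, ∞, -2, 15]
q=2: [-3, 0, -10, 11, -2, 8]
q=3: [-3, 0, -10, 9, -7, 8]
q=4: [-3, 0, -15, 7, -7, 8]
q=5: [-3, -1, -15, 5, -12, 8]
q=6: [-4, -1, -20, 3, -12, 5]
Optimal cycle mean attained by: cycle 3->5->3, total 3 + (-8), length 2.
Answer: λ = -5/2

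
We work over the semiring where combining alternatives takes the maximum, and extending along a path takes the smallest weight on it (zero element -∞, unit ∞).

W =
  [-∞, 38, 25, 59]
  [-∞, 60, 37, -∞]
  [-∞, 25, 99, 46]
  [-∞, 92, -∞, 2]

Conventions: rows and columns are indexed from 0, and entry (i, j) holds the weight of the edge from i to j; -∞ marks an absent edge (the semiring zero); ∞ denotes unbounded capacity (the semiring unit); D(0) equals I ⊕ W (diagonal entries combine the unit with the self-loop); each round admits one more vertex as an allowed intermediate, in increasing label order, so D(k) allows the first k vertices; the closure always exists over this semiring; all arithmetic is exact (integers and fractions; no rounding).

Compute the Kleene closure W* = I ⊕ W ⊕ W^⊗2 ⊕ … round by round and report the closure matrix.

D(0):
  [∞, 38, 25, 59]
  [-∞, ∞, 37, -∞]
  [-∞, 25, ∞, 46]
  [-∞, 92, -∞, ∞]
D(1):
  [∞, 38, 25, 59]
  [-∞, ∞, 37, -∞]
  [-∞, 25, ∞, 46]
  [-∞, 92, -∞, ∞]
D(2):
  [∞, 38, 37, 59]
  [-∞, ∞, 37, -∞]
  [-∞, 25, ∞, 46]
  [-∞, 92, 37, ∞]
D(3):
  [∞, 38, 37, 59]
  [-∞, ∞, 37, 37]
  [-∞, 25, ∞, 46]
  [-∞, 92, 37, ∞]
D(4):
  [∞, 59, 37, 59]
  [-∞, ∞, 37, 37]
  [-∞, 46, ∞, 46]
  [-∞, 92, 37, ∞]
Answer: W* = [[∞, 59, 37, 59], [-∞, ∞, 37, 37], [-∞, 46, ∞, 46], [-∞, 92, 37, ∞]]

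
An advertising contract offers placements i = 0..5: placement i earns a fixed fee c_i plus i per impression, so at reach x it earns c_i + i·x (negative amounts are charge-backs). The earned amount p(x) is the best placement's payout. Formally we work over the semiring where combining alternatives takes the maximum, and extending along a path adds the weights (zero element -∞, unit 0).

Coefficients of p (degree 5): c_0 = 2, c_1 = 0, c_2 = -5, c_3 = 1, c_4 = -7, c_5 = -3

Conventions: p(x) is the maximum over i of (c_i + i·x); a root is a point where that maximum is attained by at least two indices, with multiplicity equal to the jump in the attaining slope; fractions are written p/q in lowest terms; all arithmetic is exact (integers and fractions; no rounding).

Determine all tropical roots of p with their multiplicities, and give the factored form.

hull edge (i=0, c=2) to (i=3, c=1): slope -1/3, span 3
hull edge (i=3, c=1) to (i=5, c=-3): slope -2, span 2
Factored form: p(x) = -3 ⊗ (x ⊕ 1/3) ⊗ (x ⊕ 1/3) ⊗ (x ⊕ 1/3) ⊗ (x ⊕ 2) ⊗ (x ⊕ 2)
Answer: roots = 1/3 (mult 3), 2 (mult 2)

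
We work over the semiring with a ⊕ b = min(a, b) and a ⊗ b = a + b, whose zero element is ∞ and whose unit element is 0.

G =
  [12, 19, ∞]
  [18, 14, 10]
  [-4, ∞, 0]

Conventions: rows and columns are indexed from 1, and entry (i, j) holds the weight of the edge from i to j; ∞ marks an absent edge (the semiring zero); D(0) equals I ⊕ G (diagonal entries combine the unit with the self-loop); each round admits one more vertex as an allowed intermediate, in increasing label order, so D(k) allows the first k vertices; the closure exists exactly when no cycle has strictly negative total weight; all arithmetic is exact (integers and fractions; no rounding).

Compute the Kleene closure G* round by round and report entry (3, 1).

D(0):
  [0, 19, ∞]
  [18, 0, 10]
  [-4, ∞, 0]
D(1):
  [0, 19, ∞]
  [18, 0, 10]
  [-4, 15, 0]
D(2):
  [0, 19, 29]
  [18, 0, 10]
  [-4, 15, 0]
D(3):
  [0, 19, 29]
  [6, 0, 10]
  [-4, 15, 0]
Answer: G*[3][1] = -4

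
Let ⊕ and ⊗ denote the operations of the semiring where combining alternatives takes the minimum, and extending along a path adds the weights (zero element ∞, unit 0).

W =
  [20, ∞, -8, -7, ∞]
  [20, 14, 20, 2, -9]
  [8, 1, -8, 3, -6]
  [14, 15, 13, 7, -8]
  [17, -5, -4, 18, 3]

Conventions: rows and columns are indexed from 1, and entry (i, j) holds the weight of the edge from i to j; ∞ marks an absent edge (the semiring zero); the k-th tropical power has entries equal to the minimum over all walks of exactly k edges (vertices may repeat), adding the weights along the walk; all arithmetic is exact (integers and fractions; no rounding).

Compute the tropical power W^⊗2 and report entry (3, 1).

W^⊗2:
  [0, -7, -16, -5, -15]
  [8, -14, -13, 9, -6]
  [0, -11, -16, -5, -14]
  [9, -13, -12, 7, -5]
  [4, -3, -12, -3, -14]
Key observation: the optimum is the walk 3->3->1, with weight (-8) + 8 = 0.
Optimal value attained by: walk 3->3->1.
Answer: (W^⊗2)[3][1] = 0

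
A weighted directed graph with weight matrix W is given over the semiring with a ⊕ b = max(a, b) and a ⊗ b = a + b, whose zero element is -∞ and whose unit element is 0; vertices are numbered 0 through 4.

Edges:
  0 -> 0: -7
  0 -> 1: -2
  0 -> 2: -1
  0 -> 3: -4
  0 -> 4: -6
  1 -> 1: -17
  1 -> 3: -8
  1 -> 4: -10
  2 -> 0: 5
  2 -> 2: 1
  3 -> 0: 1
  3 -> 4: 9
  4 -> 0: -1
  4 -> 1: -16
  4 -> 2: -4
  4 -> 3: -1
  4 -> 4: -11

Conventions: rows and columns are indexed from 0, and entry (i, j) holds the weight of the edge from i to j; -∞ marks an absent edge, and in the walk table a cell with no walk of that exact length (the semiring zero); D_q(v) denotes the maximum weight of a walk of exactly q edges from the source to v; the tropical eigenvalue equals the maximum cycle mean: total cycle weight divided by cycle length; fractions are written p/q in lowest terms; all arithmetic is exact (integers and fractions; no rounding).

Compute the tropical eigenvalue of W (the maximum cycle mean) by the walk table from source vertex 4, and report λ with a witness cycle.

q=0: [-∞, -∞, -∞, -∞, 0]
q=1: [-1, -16, -4, -1, -11]
q=2: [1, -3, -2, -5, 8]
q=3: [7, -1, 4, 7, 4]
q=4: [9, 5, 6, 3, 16]
q=5: [15, 7, 12, 15, 12]
Optimal cycle mean attained by: cycle 3->4->3, total 9 + (-1), length 2.
Answer: λ = 4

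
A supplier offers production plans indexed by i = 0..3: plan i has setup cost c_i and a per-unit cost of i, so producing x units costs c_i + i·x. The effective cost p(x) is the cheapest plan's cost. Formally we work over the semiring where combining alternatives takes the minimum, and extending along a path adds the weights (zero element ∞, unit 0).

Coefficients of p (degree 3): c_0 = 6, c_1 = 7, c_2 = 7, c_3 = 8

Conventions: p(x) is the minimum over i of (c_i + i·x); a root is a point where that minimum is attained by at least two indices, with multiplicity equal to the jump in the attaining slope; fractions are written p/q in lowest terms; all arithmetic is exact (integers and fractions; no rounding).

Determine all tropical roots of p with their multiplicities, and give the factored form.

hull edge (i=0, c=6) to (i=2, c=7): slope 1/2, span 2
hull edge (i=2, c=7) to (i=3, c=8): slope 1, span 1
Factored form: p(x) = 8 ⊗ (x ⊕ (-1)) ⊗ (x ⊕ (-1/2)) ⊗ (x ⊕ (-1/2))
Answer: roots = -1 (mult 1), -1/2 (mult 2)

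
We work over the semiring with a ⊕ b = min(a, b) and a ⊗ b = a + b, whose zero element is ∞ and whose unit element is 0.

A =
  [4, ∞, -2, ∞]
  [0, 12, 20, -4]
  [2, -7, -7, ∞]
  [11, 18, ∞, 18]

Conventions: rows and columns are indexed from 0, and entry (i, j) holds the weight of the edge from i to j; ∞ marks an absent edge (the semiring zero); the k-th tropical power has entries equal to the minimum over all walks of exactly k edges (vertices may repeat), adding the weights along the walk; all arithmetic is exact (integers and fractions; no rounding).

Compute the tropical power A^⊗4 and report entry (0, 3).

A^⊗2:
  [0, -9, -9, ∞]
  [4, 13, -2, 8]
  [-7, -14, -14, -11]
  [15, 30, 9, 14]
A^⊗3:
  [-9, -16, -16, -13]
  [0, -9, -9, 9]
  [-14, -21, -21, -18]
  [11, 2, 2, 26]
A^⊗4:
  [-16, -23, -23, -20]
  [-9, -16, -16, -13]
  [-21, -28, -28, -25]
  [2, -5, -5, -2]
Key observation: the optimum is the walk 0->2->2->1->3, with weight (-2) + (-7) + (-7) + (-4) = -20.
Optimal value attained by: walk 0->2->2->1->3.
Answer: (A^⊗4)[0][3] = -20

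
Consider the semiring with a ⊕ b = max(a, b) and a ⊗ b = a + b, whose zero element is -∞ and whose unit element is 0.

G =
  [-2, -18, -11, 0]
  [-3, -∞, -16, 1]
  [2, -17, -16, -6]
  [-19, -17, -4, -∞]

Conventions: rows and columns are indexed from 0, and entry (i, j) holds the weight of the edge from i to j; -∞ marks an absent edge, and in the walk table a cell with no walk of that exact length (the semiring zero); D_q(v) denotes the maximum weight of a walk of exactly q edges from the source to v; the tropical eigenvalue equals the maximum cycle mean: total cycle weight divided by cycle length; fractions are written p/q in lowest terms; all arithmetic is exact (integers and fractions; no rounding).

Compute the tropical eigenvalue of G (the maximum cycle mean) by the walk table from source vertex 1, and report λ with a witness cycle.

q=0: [-∞, 0, -∞, -∞]
q=1: [-3, -∞, -16, 1]
q=2: [-5, -16, -3, -3]
q=3: [-1, -20, -7, -5]
q=4: [-3, -19, -9, -1]
Optimal cycle mean attained by: cycle 0->3->2->0, total 0 + (-4) + 2, length 3.
Answer: λ = -2/3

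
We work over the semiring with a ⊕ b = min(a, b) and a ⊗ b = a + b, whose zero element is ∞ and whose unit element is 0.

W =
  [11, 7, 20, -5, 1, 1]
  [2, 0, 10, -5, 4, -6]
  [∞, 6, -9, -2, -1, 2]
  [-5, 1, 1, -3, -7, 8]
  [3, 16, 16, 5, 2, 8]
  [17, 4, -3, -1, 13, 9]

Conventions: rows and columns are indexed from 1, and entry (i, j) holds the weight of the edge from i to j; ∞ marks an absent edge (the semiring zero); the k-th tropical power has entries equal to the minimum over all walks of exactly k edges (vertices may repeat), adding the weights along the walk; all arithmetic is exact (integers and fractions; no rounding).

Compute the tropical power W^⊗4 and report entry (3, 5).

W^⊗2:
  [-10, -4, -4, -8, -12, 1]
  [-10, -4, -9, -8, -12, -6]
  [-7, -3, -18, -11, -10, -7]
  [-8, -2, -8, -10, -10, -5]
  [0, 6, 5, -2, -2, 4]
  [-6, 0, -12, -5, -8, -2]
W^⊗3:
  [-13, -7, -13, -15, -15, -10]
  [-13, -7, -18, -15, -15, -10]
  [-16, -12, -27, -20, -19, -16]
  [-15, -9, -17, -13, -17, -8]
  [-7, -1, -4, -5, -9, 0]
  [-10, -6, -21, -14, -13, -10]
W^⊗4:
  [-20, -14, -22, -18, -22, -13]
  [-20, -14, -27, -20, -22, -16]
  [-25, -21, -36, -29, -28, -25]
  [-18, -12, -26, -20, -20, -15]
  [-10, -4, -13, -12, -12, -7]
  [-19, -15, -30, -23, -22, -19]
Key observation: the optimum is the walk 3->3->3->3->5, with weight (-9) + (-9) + (-9) + (-1) = -28.
Optimal value attained by: walk 3->3->3->3->5.
Answer: (W^⊗4)[3][5] = -28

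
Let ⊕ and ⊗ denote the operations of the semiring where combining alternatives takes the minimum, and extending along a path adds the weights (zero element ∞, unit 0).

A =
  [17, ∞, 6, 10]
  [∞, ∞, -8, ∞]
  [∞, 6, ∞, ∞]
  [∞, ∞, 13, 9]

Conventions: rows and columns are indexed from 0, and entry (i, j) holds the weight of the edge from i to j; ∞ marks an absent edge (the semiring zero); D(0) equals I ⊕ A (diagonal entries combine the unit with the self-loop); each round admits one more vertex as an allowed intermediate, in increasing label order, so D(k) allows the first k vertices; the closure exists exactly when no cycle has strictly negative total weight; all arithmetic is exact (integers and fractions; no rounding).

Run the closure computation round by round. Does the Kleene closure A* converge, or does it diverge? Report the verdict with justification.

D(0):
  [0, ∞, 6, 10]
  [∞, 0, -8, ∞]
  [∞, 6, 0, ∞]
  [∞, ∞, 13, 0]
D(1):
  [0, ∞, 6, 10]
  [∞, 0, -8, ∞]
  [∞, 6, 0, ∞]
  [∞, ∞, 13, 0]
Detection: at round 2, diagonal entry (2, 2) turns strictly negative.
Key observation: the cycle 2->1->2 has total weight 6 + (-8), which is strictly negative.
Answer: DIVERGES — negative cycle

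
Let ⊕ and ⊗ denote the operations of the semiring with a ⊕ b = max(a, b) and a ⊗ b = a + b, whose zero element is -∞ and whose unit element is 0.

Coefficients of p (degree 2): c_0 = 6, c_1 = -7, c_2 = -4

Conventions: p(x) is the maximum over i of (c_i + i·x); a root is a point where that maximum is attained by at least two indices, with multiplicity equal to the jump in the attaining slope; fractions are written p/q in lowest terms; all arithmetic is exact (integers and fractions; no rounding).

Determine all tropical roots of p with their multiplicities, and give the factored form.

hull edge (i=0, c=6) to (i=2, c=-4): slope -5, span 2
Factored form: p(x) = -4 ⊗ (x ⊕ 5) ⊗ (x ⊕ 5)
Answer: roots = 5 (mult 2)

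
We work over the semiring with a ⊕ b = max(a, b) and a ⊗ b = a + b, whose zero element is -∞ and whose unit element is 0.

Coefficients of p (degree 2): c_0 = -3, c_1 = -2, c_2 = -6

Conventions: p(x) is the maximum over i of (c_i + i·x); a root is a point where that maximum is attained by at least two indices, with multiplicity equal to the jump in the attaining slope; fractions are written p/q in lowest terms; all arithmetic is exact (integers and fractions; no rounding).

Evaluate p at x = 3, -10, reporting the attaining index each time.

p(3) = max(-3+0·3=-3, -2+1·3=1, -6+2·3=0) = 1 (attained by i=1)
p(-10) = max(-3+0·(-10)=-3, -2+1·(-10)=-12, -6+2·(-10)=-26) = -3 (attained by i=0)
Answer: p(3) = 1; p(-10) = -3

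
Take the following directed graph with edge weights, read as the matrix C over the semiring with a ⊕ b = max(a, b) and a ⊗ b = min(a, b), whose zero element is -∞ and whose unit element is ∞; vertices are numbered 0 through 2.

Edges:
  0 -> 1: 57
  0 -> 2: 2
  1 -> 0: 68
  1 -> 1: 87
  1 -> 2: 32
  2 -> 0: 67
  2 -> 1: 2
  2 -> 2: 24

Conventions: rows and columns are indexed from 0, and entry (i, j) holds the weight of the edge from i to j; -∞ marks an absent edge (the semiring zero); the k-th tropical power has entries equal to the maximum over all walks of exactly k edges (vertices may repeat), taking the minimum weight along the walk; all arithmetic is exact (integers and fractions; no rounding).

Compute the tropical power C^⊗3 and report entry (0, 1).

C^⊗2:
  [57, 57, 32]
  [68, 87, 32]
  [24, 57, 24]
C^⊗3:
  [57, 57, 32]
  [68, 87, 32]
  [57, 57, 32]
Key observation: the optimum is the walk 0->1->1->1, with weight 57 min 87 min 87 = 57.
Optimal value attained by: walk 0->1->1->1.
Answer: (C^⊗3)[0][1] = 57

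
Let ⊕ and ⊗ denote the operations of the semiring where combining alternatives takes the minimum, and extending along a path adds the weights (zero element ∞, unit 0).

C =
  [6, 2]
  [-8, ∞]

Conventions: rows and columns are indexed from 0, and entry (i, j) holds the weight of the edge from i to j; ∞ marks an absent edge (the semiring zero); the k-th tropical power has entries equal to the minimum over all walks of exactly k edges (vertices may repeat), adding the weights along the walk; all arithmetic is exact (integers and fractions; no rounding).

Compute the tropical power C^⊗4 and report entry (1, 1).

C^⊗2:
  [-6, 8]
  [-2, -6]
C^⊗3:
  [0, -4]
  [-14, 0]
C^⊗4:
  [-12, 2]
  [-8, -12]
Key observation: the optimum is the walk 1->0->1->0->1, with weight (-8) + 2 + (-8) + 2 = -12.
Optimal value attained by: walk 1->0->1->0->1.
Answer: (C^⊗4)[1][1] = -12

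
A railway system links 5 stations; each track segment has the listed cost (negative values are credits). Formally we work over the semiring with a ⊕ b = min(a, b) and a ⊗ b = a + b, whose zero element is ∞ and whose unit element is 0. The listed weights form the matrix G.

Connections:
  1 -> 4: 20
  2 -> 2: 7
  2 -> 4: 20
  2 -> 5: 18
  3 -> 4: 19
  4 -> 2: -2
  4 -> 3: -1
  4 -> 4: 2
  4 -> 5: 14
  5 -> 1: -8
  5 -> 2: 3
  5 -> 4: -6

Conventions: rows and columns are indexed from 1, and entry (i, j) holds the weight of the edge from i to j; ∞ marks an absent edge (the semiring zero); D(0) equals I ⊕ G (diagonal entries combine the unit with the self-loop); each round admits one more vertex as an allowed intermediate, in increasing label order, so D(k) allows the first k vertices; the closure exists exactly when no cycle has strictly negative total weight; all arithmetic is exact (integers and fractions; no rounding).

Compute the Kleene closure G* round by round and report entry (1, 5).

D(0):
  [0, ∞, ∞, 20, ∞]
  [∞, 0, ∞, 20, 18]
  [∞, ∞, 0, 19, ∞]
  [∞, -2, -1, 0, 14]
  [-8, 3, ∞, -6, 0]
D(1):
  [0, ∞, ∞, 20, ∞]
  [∞, 0, ∞, 20, 18]
  [∞, ∞, 0, 19, ∞]
  [∞, -2, -1, 0, 14]
  [-8, 3, ∞, -6, 0]
D(2):
  [0, ∞, ∞, 20, ∞]
  [∞, 0, ∞, 20, 18]
  [∞, ∞, 0, 19, ∞]
  [∞, -2, -1, 0, 14]
  [-8, 3, ∞, -6, 0]
D(3):
  [0, ∞, ∞, 20, ∞]
  [∞, 0, ∞, 20, 18]
  [∞, ∞, 0, 19, ∞]
  [∞, -2, -1, 0, 14]
  [-8, 3, ∞, -6, 0]
D(4):
  [0, 18, 19, 20, 34]
  [∞, 0, 19, 20, 18]
  [∞, 17, 0, 19, 33]
  [∞, -2, -1, 0, 14]
  [-8, -8, -7, -6, 0]
D(5):
  [0, 18, 19, 20, 34]
  [10, 0, 11, 12, 18]
  [25, 17, 0, 19, 33]
  [6, -2, -1, 0, 14]
  [-8, -8, -7, -6, 0]
Answer: G*[1][5] = 34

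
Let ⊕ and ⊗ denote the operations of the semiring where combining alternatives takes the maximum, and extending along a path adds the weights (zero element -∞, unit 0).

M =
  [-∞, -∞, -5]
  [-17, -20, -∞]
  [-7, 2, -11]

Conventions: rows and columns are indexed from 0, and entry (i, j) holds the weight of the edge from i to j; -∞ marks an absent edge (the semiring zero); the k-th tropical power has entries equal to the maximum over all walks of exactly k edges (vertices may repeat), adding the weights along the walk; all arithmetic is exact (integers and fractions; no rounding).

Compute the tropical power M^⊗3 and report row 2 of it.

M^⊗2:
  [-12, -3, -16]
  [-37, -40, -22]
  [-15, -9, -12]
M^⊗3:
  [-20, -14, -17]
  [-29, -20, -33]
  [-19, -10, -20]
Answer: row 2 of M^⊗3 = [-19, -10, -20]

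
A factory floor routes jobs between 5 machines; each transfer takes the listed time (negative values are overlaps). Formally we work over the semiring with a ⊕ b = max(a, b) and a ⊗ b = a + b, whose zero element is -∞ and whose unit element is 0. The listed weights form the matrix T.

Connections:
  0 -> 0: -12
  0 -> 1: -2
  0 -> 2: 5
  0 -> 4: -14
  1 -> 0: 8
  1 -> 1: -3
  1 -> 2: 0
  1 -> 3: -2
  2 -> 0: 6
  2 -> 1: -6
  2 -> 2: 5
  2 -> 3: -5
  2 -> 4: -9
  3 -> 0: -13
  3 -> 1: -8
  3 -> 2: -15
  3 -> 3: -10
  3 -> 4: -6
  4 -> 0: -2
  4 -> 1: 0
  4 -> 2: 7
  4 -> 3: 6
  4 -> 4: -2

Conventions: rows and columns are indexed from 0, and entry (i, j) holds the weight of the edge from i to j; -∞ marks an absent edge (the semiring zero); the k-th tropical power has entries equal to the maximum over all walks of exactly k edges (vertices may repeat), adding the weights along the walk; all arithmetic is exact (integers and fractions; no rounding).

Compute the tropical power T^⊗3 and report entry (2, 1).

T^⊗2:
  [11, -1, 10, 0, -4]
  [6, 6, 13, -5, -6]
  [11, 4, 11, 0, -4]
  [0, -6, 1, 0, -8]
  [13, 1, 12, 4, 0]
T^⊗3:
  [16, 9, 16, 5, 1]
  [19, 7, 18, 8, 4]
  [17, 9, 16, 6, 2]
  [7, -2, 6, -2, -6]
  [18, 11, 18, 7, 3]
Key observation: the optimum is the walk 2->2->0->1, with weight 5 + 6 + (-2) = 9.
Optimal value attained by: walk 2->2->0->1.
Answer: (T^⊗3)[2][1] = 9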